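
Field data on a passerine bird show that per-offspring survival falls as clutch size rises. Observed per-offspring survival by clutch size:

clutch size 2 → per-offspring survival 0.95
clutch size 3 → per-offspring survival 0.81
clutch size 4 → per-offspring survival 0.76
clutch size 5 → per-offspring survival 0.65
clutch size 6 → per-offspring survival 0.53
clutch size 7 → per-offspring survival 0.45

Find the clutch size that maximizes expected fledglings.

Expected fledglings = c × s(c):
  c=2: 2 × 0.95 = 1.900
  c=3: 3 × 0.81 = 2.430
  c=4: 4 × 0.76 = 3.040
  c=5: 5 × 0.65 = 3.250
  c=6: 6 × 0.53 = 3.180
  c=7: 7 × 0.45 = 3.150
Maximum at c = 5 (3.250 fledglings).

5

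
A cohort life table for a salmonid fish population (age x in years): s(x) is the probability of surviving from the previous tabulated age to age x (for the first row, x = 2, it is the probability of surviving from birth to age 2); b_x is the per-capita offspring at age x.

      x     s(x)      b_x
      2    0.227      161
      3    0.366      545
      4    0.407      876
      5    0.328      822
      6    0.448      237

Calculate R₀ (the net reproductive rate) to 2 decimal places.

Survivorship from birth: l_x = s_2·s_3·…·s_x.
  l_2 = 0.22700
  l_3 = 0.08308
  l_4 = 0.03381
  l_5 = 0.01109
  l_6 = 0.00497
R₀ = Σ l_x b_x:
  age 2: 0.22700 × 161 = 36.5470
  age 3: 0.08308 × 545 = 45.2786
  age 4: 0.03381 × 876 = 29.6176
  age 5: 0.01109 × 822 = 9.1160
  age 6: 0.00497 × 237 = 1.1779
R₀ = 36.5470 + 45.2786 + 29.6176 + 9.1160 + 1.1779 = 121.7370

121.74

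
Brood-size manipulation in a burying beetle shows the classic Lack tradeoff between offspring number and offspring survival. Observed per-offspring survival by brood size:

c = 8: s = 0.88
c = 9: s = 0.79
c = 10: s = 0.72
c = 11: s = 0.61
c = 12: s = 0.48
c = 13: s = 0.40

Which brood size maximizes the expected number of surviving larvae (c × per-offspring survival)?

Expected surviving larvae = c × s(c):
  c=8: 8 × 0.88 = 7.040
  c=9: 9 × 0.79 = 7.110
  c=10: 10 × 0.72 = 7.200
  c=11: 11 × 0.61 = 6.710
  c=12: 12 × 0.48 = 5.760
  c=13: 13 × 0.40 = 5.200
Maximum at c = 10 (7.200 surviving larvae).

10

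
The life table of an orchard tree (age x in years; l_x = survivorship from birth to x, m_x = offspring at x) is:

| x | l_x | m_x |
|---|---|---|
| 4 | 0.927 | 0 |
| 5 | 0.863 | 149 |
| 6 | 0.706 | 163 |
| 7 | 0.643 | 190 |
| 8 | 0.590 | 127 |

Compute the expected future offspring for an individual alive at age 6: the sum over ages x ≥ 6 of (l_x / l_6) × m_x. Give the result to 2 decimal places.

l_6 = 0.706. Conditional survival from age 6 to x is l_x / l_6.
  x=6: (0.706/0.706) × 163 = 163.0000
  x=7: (0.643/0.706) × 190 = 173.0453
  x=8: (0.590/0.706) × 127 = 106.1331
Sum = 163.0000 + 173.0453 + 106.1331 = 442.1785

442.18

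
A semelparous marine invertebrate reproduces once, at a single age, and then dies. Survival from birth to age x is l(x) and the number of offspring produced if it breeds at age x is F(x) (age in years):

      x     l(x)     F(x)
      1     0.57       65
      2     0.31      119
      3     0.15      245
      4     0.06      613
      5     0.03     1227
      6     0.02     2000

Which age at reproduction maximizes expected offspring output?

Expected offspring if breeding at age x = l(x) × F(x):
  age 1: 0.57 × 65 = 37.050
  age 2: 0.31 × 119 = 36.890
  age 3: 0.15 × 245 = 36.750
  age 4: 0.06 × 613 = 36.780
  age 5: 0.03 × 1227 = 36.810
  age 6: 0.02 × 2000 = 40.000
Maximum at age 6 (40.000).

6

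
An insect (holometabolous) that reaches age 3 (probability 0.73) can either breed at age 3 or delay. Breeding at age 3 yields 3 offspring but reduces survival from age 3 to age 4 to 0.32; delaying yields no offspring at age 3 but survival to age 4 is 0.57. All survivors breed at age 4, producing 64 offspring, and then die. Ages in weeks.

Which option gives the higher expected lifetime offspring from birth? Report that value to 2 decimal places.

breed at age 3: R₀ = 0.73 × (3 + 0.32 × 64) = 0.73 × 23.4800 = 17.1404
delay to age 4: R₀ = 0.73 × (0.57 × 64) = 0.73 × 36.4800 = 26.6304
Higher: delay to age 4 (26.6304).

26.63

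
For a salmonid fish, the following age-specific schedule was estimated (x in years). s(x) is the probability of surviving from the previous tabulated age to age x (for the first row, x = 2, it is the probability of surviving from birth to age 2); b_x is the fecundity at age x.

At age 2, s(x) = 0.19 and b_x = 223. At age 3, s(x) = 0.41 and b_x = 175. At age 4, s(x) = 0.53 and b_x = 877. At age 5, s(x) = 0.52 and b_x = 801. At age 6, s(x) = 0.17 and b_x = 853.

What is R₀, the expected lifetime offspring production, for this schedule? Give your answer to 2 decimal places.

Survivorship from birth: l_x = s_2·s_3·…·s_x.
  l_2 = 0.19000
  l_3 = 0.07790
  l_4 = 0.04129
  l_5 = 0.02147
  l_6 = 0.00365
R₀ = Σ l_x b_x:
  age 2: 0.19000 × 223 = 42.3700
  age 3: 0.07790 × 175 = 13.6325
  age 4: 0.04129 × 877 = 36.2113
  age 5: 0.02147 × 801 = 17.1975
  age 6: 0.00365 × 853 = 3.1134
R₀ = 42.3700 + 13.6325 + 36.2113 + 17.1975 + 3.1134 = 112.5247

112.52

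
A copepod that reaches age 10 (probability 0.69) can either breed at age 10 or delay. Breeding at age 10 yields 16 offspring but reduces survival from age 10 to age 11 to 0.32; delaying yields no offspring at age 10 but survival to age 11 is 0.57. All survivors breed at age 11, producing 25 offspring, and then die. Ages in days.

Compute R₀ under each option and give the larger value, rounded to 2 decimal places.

16.56

breed at age 10: R₀ = 0.69 × (16 + 0.32 × 25) = 0.69 × 24.0000 = 16.5600
delay to age 11: R₀ = 0.69 × (0.57 × 25) = 0.69 × 14.2500 = 9.8325
Higher: breed at age 10 (16.5600).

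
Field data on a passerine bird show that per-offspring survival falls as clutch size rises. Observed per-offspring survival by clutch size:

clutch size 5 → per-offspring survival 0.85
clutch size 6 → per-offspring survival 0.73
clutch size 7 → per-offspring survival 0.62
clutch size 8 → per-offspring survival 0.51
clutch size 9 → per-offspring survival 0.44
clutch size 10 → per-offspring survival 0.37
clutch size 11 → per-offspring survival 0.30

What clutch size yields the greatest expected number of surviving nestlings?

6

Expected surviving nestlings = c × s(c):
  c=5: 5 × 0.85 = 4.250
  c=6: 6 × 0.73 = 4.380
  c=7: 7 × 0.62 = 4.340
  c=8: 8 × 0.51 = 4.080
  c=9: 9 × 0.44 = 3.960
  c=10: 10 × 0.37 = 3.700
  c=11: 11 × 0.30 = 3.300
Maximum at c = 6 (4.380 surviving nestlings).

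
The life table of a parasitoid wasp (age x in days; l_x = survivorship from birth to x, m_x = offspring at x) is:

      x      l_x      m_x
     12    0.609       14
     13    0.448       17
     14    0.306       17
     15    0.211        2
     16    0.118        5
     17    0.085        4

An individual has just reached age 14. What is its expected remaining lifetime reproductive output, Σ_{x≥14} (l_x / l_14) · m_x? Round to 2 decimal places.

l_14 = 0.306. Conditional survival from age 14 to x is l_x / l_14.
  x=14: (0.306/0.306) × 17 = 17.0000
  x=15: (0.211/0.306) × 2 = 1.3791
  x=16: (0.118/0.306) × 5 = 1.9281
  x=17: (0.085/0.306) × 4 = 1.1111
Sum = 17.0000 + 1.3791 + 1.9281 + 1.1111 = 21.4183

21.42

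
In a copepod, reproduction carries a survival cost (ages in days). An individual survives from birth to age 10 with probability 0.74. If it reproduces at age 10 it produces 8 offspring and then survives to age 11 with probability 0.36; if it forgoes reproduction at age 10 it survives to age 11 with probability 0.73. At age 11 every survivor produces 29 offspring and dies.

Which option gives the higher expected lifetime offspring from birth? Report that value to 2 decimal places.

breed at age 10: R₀ = 0.74 × (8 + 0.36 × 29) = 0.74 × 18.4400 = 13.6456
delay to age 11: R₀ = 0.74 × (0.73 × 29) = 0.74 × 21.1700 = 15.6658
Higher: delay to age 11 (15.6658).

15.67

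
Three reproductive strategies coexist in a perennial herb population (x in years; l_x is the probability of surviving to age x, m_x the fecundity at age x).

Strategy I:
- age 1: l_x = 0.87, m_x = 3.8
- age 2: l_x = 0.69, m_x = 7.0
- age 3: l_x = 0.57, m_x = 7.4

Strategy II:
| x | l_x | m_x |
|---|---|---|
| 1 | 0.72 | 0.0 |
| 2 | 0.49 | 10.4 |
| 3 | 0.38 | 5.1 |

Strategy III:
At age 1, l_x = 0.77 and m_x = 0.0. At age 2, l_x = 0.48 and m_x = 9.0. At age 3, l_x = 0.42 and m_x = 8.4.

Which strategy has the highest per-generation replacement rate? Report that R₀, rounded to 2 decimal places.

12.35

Strategy I: R₀ = 0.87×3.8 + 0.69×7.0 + 0.57×7.4 = 12.3540
Strategy II: R₀ = 0.72×0.0 + 0.49×10.4 + 0.38×5.1 = 7.0340
Strategy III: R₀ = 0.77×0.0 + 0.48×9.0 + 0.42×8.4 = 7.8480
Highest R₀: strategy I with 12.3540.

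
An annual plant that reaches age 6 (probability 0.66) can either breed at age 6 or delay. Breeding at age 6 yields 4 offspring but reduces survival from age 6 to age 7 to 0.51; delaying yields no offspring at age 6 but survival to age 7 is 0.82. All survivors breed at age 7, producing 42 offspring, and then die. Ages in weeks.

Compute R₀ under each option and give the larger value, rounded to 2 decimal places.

breed at age 6: R₀ = 0.66 × (4 + 0.51 × 42) = 0.66 × 25.4200 = 16.7772
delay to age 7: R₀ = 0.66 × (0.82 × 42) = 0.66 × 34.4400 = 22.7304
Higher: delay to age 7 (22.7304).

22.73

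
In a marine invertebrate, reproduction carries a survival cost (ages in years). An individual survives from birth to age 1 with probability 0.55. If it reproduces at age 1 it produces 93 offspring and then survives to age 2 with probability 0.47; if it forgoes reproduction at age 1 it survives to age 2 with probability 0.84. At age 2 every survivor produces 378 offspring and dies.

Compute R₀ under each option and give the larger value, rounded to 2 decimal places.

breed at age 1: R₀ = 0.55 × (93 + 0.47 × 378) = 0.55 × 270.6600 = 148.8630
delay to age 2: R₀ = 0.55 × (0.84 × 378) = 0.55 × 317.5200 = 174.6360
Higher: delay to age 2 (174.6360).

174.64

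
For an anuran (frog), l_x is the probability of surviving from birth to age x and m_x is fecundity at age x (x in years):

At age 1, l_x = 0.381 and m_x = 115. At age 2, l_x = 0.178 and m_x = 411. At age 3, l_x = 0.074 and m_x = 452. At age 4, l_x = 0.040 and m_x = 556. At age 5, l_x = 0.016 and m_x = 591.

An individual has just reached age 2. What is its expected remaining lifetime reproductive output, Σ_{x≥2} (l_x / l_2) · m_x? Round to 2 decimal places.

776.98

l_2 = 0.178. Conditional survival from age 2 to x is l_x / l_2.
  x=2: (0.178/0.178) × 411 = 411.0000
  x=3: (0.074/0.178) × 452 = 187.9101
  x=4: (0.040/0.178) × 556 = 124.9438
  x=5: (0.016/0.178) × 591 = 53.1236
Sum = 411.0000 + 187.9101 + 124.9438 + 53.1236 = 776.9775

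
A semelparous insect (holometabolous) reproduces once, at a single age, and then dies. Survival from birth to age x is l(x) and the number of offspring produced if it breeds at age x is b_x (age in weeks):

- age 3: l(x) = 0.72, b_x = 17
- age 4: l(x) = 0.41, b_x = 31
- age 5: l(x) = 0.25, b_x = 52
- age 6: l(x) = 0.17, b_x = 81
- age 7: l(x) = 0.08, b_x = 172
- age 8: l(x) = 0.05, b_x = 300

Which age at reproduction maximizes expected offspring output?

Expected offspring if breeding at age x = l(x) × b_x:
  age 3: 0.72 × 17 = 12.240
  age 4: 0.41 × 31 = 12.710
  age 5: 0.25 × 52 = 13.000
  age 6: 0.17 × 81 = 13.770
  age 7: 0.08 × 172 = 13.760
  age 8: 0.05 × 300 = 15.000
Maximum at age 8 (15.000).

8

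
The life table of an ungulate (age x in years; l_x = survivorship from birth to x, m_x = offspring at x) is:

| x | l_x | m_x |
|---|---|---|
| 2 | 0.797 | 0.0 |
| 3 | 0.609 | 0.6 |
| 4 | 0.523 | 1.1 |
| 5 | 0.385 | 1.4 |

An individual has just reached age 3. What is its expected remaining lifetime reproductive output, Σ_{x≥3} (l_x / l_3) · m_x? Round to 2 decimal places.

l_3 = 0.609. Conditional survival from age 3 to x is l_x / l_3.
  x=3: (0.609/0.609) × 0.6 = 0.6000
  x=4: (0.523/0.609) × 1.1 = 0.9447
  x=5: (0.385/0.609) × 1.4 = 0.8851
Sum = 0.6000 + 0.9447 + 0.8851 = 2.4297

2.43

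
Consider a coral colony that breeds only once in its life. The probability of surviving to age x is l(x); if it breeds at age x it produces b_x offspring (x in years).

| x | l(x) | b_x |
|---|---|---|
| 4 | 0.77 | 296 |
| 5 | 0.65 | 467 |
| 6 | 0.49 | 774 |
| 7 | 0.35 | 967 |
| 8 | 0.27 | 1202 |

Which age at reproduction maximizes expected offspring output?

Expected offspring if breeding at age x = l(x) × b_x:
  age 4: 0.77 × 296 = 227.920
  age 5: 0.65 × 467 = 303.550
  age 6: 0.49 × 774 = 379.260
  age 7: 0.35 × 967 = 338.450
  age 8: 0.27 × 1202 = 324.540
Maximum at age 6 (379.260).

6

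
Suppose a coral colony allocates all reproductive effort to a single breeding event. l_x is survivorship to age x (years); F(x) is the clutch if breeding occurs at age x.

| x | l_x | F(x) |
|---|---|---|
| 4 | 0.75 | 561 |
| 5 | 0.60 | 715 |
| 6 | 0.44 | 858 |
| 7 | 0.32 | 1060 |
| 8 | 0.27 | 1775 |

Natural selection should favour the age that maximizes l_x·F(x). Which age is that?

Expected offspring if breeding at age x = l_x × F(x):
  age 4: 0.75 × 561 = 420.750
  age 5: 0.60 × 715 = 429.000
  age 6: 0.44 × 858 = 377.520
  age 7: 0.32 × 1060 = 339.200
  age 8: 0.27 × 1775 = 479.250
Maximum at age 8 (479.250).

8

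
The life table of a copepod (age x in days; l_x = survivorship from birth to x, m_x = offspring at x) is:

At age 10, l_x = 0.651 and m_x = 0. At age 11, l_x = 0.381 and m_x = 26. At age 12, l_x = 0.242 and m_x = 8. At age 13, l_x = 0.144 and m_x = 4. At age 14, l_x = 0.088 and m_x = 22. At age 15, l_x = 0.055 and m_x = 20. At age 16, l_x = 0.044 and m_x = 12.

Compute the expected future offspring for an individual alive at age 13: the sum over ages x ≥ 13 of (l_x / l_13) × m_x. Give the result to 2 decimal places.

l_13 = 0.144. Conditional survival from age 13 to x is l_x / l_13.
  x=13: (0.144/0.144) × 4 = 4.0000
  x=14: (0.088/0.144) × 22 = 13.4444
  x=15: (0.055/0.144) × 20 = 7.6389
  x=16: (0.044/0.144) × 12 = 3.6667
Sum = 4.0000 + 13.4444 + 7.6389 + 3.6667 = 28.7500

28.75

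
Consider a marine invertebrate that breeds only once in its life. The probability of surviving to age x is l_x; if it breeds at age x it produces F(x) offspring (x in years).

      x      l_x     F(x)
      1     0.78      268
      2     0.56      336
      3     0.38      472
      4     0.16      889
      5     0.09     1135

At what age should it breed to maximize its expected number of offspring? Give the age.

Expected offspring if breeding at age x = l_x × F(x):
  age 1: 0.78 × 268 = 209.040
  age 2: 0.56 × 336 = 188.160
  age 3: 0.38 × 472 = 179.360
  age 4: 0.16 × 889 = 142.240
  age 5: 0.09 × 1135 = 102.150
Maximum at age 1 (209.040).

1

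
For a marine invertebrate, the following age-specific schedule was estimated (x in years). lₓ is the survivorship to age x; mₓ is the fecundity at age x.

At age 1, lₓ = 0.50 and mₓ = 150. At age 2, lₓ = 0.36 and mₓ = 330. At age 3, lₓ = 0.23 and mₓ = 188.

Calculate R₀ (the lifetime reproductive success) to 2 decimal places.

R₀ = Σ lₓ mₓ:
  age 1: 0.50 × 150 = 75.0000
  age 2: 0.36 × 330 = 118.8000
  age 3: 0.23 × 188 = 43.2400
R₀ = 75.0000 + 118.8000 + 43.2400 = 237.0400

237.04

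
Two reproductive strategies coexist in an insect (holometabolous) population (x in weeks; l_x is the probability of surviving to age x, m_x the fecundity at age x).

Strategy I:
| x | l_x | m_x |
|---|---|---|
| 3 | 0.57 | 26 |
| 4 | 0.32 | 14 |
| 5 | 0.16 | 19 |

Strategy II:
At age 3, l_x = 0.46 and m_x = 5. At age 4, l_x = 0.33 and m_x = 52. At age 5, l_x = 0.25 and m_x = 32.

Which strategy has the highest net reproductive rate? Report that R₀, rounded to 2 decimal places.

27.46

Strategy I: R₀ = 0.57×26 + 0.32×14 + 0.16×19 = 22.3400
Strategy II: R₀ = 0.46×5 + 0.33×52 + 0.25×32 = 27.4600
Highest R₀: strategy II with 27.4600.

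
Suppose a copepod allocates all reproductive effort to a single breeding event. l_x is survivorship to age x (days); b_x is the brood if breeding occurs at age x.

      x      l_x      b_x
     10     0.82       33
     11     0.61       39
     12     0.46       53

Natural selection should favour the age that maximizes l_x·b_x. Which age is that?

10

Expected offspring if breeding at age x = l_x × b_x:
  age 10: 0.82 × 33 = 27.060
  age 11: 0.61 × 39 = 23.790
  age 12: 0.46 × 53 = 24.380
Maximum at age 10 (27.060).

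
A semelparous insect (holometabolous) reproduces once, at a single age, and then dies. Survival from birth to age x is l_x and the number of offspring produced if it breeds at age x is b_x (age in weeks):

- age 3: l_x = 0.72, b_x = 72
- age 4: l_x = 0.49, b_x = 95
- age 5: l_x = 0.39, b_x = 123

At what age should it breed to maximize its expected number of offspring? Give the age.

Expected offspring if breeding at age x = l_x × b_x:
  age 3: 0.72 × 72 = 51.840
  age 4: 0.49 × 95 = 46.550
  age 5: 0.39 × 123 = 47.970
Maximum at age 3 (51.840).

3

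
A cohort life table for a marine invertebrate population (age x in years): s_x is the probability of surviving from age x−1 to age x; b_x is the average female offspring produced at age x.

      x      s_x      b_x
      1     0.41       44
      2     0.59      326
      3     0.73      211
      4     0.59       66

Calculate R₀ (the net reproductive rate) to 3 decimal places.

Survivorship from birth: l_x = s_1·s_2·…·s_x.
  l_1 = 0.41000
  l_2 = 0.24190
  l_3 = 0.17659
  l_4 = 0.10419
R₀ = Σ l_x b_x:
  age 1: 0.41000 × 44 = 18.0400
  age 2: 0.24190 × 326 = 78.8594
  age 3: 0.17659 × 211 = 37.2605
  age 4: 0.10419 × 66 = 6.8765
R₀ = 18.0400 + 78.8594 + 37.2605 + 6.8765 = 141.0364

141.036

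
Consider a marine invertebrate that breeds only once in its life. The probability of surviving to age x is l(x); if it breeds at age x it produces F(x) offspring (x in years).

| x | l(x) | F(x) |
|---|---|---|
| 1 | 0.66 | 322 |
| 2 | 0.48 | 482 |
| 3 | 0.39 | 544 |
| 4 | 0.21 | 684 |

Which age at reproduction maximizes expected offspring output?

2

Expected offspring if breeding at age x = l(x) × F(x):
  age 1: 0.66 × 322 = 212.520
  age 2: 0.48 × 482 = 231.360
  age 3: 0.39 × 544 = 212.160
  age 4: 0.21 × 684 = 143.640
Maximum at age 2 (231.360).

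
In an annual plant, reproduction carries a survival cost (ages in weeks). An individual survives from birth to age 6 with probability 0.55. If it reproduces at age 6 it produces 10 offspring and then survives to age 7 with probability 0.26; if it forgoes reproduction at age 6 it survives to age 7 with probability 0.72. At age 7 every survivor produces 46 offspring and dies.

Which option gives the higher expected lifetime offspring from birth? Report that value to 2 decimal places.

18.22

breed at age 6: R₀ = 0.55 × (10 + 0.26 × 46) = 0.55 × 21.9600 = 12.0780
delay to age 7: R₀ = 0.55 × (0.72 × 46) = 0.55 × 33.1200 = 18.2160
Higher: delay to age 7 (18.2160).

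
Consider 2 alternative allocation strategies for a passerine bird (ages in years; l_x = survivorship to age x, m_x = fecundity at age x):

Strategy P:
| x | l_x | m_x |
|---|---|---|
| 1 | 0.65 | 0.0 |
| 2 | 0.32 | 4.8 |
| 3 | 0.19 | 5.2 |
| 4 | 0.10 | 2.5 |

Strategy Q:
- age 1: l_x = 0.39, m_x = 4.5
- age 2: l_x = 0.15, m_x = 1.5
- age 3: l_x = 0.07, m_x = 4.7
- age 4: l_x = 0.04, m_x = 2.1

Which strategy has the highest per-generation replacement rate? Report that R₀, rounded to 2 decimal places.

Strategy P: R₀ = 0.65×0.0 + 0.32×4.8 + 0.19×5.2 + 0.10×2.5 = 2.7740
Strategy Q: R₀ = 0.39×4.5 + 0.15×1.5 + 0.07×4.7 + 0.04×2.1 = 2.3930
Highest R₀: strategy P with 2.7740.

2.77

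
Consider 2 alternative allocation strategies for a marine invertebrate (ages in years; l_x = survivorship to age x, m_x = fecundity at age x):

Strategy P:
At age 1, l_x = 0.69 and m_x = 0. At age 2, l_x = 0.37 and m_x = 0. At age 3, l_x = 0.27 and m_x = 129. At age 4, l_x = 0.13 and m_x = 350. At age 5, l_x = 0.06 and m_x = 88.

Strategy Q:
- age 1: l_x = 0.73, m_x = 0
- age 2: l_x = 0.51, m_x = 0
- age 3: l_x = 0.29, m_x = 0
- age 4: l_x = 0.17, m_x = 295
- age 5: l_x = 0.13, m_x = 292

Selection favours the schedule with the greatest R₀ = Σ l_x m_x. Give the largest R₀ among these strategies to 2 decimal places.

88.11

Strategy P: R₀ = 0.69×0 + 0.37×0 + 0.27×129 + 0.13×350 + 0.06×88 = 85.6100
Strategy Q: R₀ = 0.73×0 + 0.51×0 + 0.29×0 + 0.17×295 + 0.13×292 = 88.1100
Highest R₀: strategy Q with 88.1100.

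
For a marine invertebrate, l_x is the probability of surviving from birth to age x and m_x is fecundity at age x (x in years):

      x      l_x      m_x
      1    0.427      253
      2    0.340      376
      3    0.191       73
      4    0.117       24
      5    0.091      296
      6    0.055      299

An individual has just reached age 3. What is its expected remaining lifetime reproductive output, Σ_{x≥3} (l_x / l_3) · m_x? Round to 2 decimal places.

314.83

l_3 = 0.191. Conditional survival from age 3 to x is l_x / l_3.
  x=3: (0.191/0.191) × 73 = 73.0000
  x=4: (0.117/0.191) × 24 = 14.7016
  x=5: (0.091/0.191) × 296 = 141.0262
  x=6: (0.055/0.191) × 299 = 86.0995
Sum = 73.0000 + 14.7016 + 141.0262 + 86.0995 = 314.8272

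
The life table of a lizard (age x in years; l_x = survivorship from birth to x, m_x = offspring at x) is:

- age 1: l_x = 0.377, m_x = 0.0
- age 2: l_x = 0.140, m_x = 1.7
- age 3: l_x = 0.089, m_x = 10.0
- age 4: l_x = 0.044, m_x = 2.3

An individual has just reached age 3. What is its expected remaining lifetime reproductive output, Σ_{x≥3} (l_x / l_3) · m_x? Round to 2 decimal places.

l_3 = 0.089. Conditional survival from age 3 to x is l_x / l_3.
  x=3: (0.089/0.089) × 10.0 = 10.0000
  x=4: (0.044/0.089) × 2.3 = 1.1371
Sum = 10.0000 + 1.1371 = 11.1371

11.14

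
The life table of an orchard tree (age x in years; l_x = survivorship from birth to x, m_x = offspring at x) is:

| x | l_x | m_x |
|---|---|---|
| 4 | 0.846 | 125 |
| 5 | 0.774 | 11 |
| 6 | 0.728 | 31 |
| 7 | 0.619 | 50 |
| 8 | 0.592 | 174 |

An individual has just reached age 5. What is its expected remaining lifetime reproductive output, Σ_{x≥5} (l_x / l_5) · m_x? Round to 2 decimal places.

l_5 = 0.774. Conditional survival from age 5 to x is l_x / l_5.
  x=5: (0.774/0.774) × 11 = 11.0000
  x=6: (0.728/0.774) × 31 = 29.1576
  x=7: (0.619/0.774) × 50 = 39.9871
  x=8: (0.592/0.774) × 174 = 133.0853
Sum = 11.0000 + 29.1576 + 39.9871 + 133.0853 = 213.2300

213.23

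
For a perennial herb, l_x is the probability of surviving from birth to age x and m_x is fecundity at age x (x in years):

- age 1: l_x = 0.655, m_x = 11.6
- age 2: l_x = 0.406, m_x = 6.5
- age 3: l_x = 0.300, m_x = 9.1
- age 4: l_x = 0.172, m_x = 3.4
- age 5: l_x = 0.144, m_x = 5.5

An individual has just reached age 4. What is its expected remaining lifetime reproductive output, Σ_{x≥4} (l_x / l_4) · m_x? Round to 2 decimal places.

l_4 = 0.172. Conditional survival from age 4 to x is l_x / l_4.
  x=4: (0.172/0.172) × 3.4 = 3.4000
  x=5: (0.144/0.172) × 5.5 = 4.6047
Sum = 3.4000 + 4.6047 = 8.0047

8.00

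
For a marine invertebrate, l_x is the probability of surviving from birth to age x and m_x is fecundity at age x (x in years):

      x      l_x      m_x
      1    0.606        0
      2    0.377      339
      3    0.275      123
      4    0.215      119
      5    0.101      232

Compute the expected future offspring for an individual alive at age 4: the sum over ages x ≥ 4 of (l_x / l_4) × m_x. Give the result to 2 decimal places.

227.99

l_4 = 0.215. Conditional survival from age 4 to x is l_x / l_4.
  x=4: (0.215/0.215) × 119 = 119.0000
  x=5: (0.101/0.215) × 232 = 108.9860
Sum = 119.0000 + 108.9860 = 227.9860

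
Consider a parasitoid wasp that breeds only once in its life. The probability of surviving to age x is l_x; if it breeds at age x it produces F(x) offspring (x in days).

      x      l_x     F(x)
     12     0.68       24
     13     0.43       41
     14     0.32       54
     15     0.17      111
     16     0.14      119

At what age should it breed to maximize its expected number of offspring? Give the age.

Expected offspring if breeding at age x = l_x × F(x):
  age 12: 0.68 × 24 = 16.320
  age 13: 0.43 × 41 = 17.630
  age 14: 0.32 × 54 = 17.280
  age 15: 0.17 × 111 = 18.870
  age 16: 0.14 × 119 = 16.660
Maximum at age 15 (18.870).

15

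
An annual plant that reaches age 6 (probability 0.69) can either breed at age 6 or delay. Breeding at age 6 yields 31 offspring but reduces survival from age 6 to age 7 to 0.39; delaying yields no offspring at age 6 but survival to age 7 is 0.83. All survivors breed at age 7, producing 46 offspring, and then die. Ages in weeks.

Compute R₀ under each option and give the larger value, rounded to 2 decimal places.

33.77

breed at age 6: R₀ = 0.69 × (31 + 0.39 × 46) = 0.69 × 48.9400 = 33.7686
delay to age 7: R₀ = 0.69 × (0.83 × 46) = 0.69 × 38.1800 = 26.3442
Higher: breed at age 6 (33.7686).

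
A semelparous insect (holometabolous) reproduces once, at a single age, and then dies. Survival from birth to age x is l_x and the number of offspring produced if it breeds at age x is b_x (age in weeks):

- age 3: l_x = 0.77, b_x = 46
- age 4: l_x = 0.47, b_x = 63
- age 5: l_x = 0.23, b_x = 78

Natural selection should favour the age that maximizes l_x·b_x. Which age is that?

3

Expected offspring if breeding at age x = l_x × b_x:
  age 3: 0.77 × 46 = 35.420
  age 4: 0.47 × 63 = 29.610
  age 5: 0.23 × 78 = 17.940
Maximum at age 3 (35.420).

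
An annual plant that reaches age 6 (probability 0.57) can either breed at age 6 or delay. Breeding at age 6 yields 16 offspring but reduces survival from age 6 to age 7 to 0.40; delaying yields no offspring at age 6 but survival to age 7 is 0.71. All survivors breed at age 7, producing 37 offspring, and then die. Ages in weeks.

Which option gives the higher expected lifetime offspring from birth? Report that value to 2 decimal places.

17.56

breed at age 6: R₀ = 0.57 × (16 + 0.40 × 37) = 0.57 × 30.8000 = 17.5560
delay to age 7: R₀ = 0.57 × (0.71 × 37) = 0.57 × 26.2700 = 14.9739
Higher: breed at age 6 (17.5560).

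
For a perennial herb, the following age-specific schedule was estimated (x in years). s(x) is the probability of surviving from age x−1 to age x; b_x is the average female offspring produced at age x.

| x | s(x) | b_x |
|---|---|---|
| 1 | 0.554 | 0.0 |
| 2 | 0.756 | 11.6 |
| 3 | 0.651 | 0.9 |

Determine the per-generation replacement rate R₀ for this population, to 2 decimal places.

5.10

Survivorship from birth: l_x = s_1·s_2·…·s_x.
  l_1 = 0.55400
  l_2 = 0.41882
  l_3 = 0.27265
R₀ = Σ l_x b_x:
  age 1: 0.55400 × 0.0 = 0.0000
  age 2: 0.41882 × 11.6 = 4.8583
  age 3: 0.27265 × 0.9 = 0.2454
R₀ = 0.0000 + 4.8583 + 0.2454 = 5.1037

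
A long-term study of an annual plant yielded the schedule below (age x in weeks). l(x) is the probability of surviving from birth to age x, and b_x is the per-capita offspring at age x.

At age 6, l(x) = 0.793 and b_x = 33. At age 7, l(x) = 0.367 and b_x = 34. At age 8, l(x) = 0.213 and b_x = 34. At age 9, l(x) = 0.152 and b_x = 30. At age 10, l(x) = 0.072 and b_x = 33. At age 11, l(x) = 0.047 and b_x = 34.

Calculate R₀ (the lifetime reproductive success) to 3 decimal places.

54.423

R₀ = Σ l(x) b_x:
  age 6: 0.793 × 33 = 26.1690
  age 7: 0.367 × 34 = 12.4780
  age 8: 0.213 × 34 = 7.2420
  age 9: 0.152 × 30 = 4.5600
  age 10: 0.072 × 33 = 2.3760
  age 11: 0.047 × 34 = 1.5980
R₀ = 26.1690 + 12.4780 + 7.2420 + 4.5600 + 2.3760 + 1.5980 = 54.4230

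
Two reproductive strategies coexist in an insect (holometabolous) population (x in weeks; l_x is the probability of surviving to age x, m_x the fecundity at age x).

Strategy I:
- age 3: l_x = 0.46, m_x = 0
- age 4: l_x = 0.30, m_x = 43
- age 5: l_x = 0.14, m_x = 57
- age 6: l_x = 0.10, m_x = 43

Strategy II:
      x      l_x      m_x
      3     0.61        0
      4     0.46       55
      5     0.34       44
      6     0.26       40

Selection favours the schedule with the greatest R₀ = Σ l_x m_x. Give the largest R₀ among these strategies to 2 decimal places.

50.66

Strategy I: R₀ = 0.46×0 + 0.30×43 + 0.14×57 + 0.10×43 = 25.1800
Strategy II: R₀ = 0.61×0 + 0.46×55 + 0.34×44 + 0.26×40 = 50.6600
Highest R₀: strategy II with 50.6600.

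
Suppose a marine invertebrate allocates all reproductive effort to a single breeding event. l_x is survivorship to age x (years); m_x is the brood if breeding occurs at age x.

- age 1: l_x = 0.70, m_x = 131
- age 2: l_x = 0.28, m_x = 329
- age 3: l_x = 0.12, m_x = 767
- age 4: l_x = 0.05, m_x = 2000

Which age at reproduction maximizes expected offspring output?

4

Expected offspring if breeding at age x = l_x × m_x:
  age 1: 0.70 × 131 = 91.700
  age 2: 0.28 × 329 = 92.120
  age 3: 0.12 × 767 = 92.040
  age 4: 0.05 × 2000 = 100.000
Maximum at age 4 (100.000).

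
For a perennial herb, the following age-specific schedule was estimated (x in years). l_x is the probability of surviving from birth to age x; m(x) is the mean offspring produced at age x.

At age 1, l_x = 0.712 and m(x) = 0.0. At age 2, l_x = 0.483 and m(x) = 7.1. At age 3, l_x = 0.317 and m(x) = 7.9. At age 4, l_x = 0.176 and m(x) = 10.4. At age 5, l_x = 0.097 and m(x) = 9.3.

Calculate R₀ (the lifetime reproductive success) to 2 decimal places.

R₀ = Σ l_x m(x):
  age 1: 0.712 × 0.0 = 0.0000
  age 2: 0.483 × 7.1 = 3.4293
  age 3: 0.317 × 7.9 = 2.5043
  age 4: 0.176 × 10.4 = 1.8304
  age 5: 0.097 × 9.3 = 0.9021
R₀ = 0.0000 + 3.4293 + 2.5043 + 1.8304 + 0.9021 = 8.6661

8.67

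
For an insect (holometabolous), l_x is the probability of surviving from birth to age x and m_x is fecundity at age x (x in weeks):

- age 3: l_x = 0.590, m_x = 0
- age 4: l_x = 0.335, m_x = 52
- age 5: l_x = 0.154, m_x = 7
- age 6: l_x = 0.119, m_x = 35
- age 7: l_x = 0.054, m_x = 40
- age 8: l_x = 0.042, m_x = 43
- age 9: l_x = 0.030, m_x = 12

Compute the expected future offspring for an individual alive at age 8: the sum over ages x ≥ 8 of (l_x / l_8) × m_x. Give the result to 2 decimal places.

51.57

l_8 = 0.042. Conditional survival from age 8 to x is l_x / l_8.
  x=8: (0.042/0.042) × 43 = 43.0000
  x=9: (0.030/0.042) × 12 = 8.5714
Sum = 43.0000 + 8.5714 = 51.5714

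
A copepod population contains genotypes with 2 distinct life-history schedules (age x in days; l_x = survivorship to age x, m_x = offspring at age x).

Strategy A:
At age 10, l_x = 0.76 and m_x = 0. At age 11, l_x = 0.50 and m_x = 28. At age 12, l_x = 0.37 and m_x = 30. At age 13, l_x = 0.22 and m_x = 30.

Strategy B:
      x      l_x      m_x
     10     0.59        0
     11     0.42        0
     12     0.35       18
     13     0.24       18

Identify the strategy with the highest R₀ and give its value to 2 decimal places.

Strategy A: R₀ = 0.76×0 + 0.50×28 + 0.37×30 + 0.22×30 = 31.7000
Strategy B: R₀ = 0.59×0 + 0.42×0 + 0.35×18 + 0.24×18 = 10.6200
Highest R₀: strategy A with 31.7000.

31.70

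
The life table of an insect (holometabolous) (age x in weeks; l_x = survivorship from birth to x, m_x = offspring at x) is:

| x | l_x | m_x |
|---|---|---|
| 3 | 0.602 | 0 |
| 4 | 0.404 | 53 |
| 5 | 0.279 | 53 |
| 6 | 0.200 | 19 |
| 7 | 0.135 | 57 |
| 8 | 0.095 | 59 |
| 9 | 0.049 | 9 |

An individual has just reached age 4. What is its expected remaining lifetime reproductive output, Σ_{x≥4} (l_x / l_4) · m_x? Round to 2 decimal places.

133.02

l_4 = 0.404. Conditional survival from age 4 to x is l_x / l_4.
  x=4: (0.404/0.404) × 53 = 53.0000
  x=5: (0.279/0.404) × 53 = 36.6015
  x=6: (0.200/0.404) × 19 = 9.4059
  x=7: (0.135/0.404) × 57 = 19.0470
  x=8: (0.095/0.404) × 59 = 13.8738
  x=9: (0.049/0.404) × 9 = 1.0916
Sum = 53.0000 + 36.6015 + 9.4059 + 19.0470 + 13.8738 + 1.0916 = 133.0198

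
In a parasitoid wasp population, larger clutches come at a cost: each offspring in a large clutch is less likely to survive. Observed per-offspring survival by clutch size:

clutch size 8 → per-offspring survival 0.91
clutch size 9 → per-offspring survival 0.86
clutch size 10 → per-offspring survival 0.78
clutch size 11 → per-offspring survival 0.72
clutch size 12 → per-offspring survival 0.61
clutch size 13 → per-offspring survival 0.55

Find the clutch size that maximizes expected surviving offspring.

11

Expected surviving offspring = c × s(c):
  c=8: 8 × 0.91 = 7.280
  c=9: 9 × 0.86 = 7.740
  c=10: 10 × 0.78 = 7.800
  c=11: 11 × 0.72 = 7.920
  c=12: 12 × 0.61 = 7.320
  c=13: 13 × 0.55 = 7.150
Maximum at c = 11 (7.920 surviving offspring).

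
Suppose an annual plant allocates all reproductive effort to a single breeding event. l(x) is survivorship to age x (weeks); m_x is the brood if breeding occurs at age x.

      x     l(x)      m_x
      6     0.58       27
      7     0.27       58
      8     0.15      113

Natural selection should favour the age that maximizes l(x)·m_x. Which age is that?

Expected offspring if breeding at age x = l(x) × m_x:
  age 6: 0.58 × 27 = 15.660
  age 7: 0.27 × 58 = 15.660
  age 8: 0.15 × 113 = 16.950
Maximum at age 8 (16.950).

8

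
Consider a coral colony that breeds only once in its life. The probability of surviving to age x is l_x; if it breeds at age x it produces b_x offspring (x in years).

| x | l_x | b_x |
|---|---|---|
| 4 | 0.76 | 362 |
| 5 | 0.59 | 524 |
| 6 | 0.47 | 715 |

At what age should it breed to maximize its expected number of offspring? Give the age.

Expected offspring if breeding at age x = l_x × b_x:
  age 4: 0.76 × 362 = 275.120
  age 5: 0.59 × 524 = 309.160
  age 6: 0.47 × 715 = 336.050
Maximum at age 6 (336.050).

6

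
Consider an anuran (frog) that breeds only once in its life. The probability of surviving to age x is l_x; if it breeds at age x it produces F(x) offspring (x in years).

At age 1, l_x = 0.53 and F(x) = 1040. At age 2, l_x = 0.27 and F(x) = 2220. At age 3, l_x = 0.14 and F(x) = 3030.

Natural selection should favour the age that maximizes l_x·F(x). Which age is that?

2

Expected offspring if breeding at age x = l_x × F(x):
  age 1: 0.53 × 1040 = 551.200
  age 2: 0.27 × 2220 = 599.400
  age 3: 0.14 × 3030 = 424.200
Maximum at age 2 (599.400).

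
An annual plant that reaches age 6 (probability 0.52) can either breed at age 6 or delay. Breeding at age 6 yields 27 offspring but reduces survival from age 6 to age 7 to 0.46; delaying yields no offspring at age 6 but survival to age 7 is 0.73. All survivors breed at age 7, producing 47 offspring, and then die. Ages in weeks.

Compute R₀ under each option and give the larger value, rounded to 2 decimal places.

25.28

breed at age 6: R₀ = 0.52 × (27 + 0.46 × 47) = 0.52 × 48.6200 = 25.2824
delay to age 7: R₀ = 0.52 × (0.73 × 47) = 0.52 × 34.3100 = 17.8412
Higher: breed at age 6 (25.2824).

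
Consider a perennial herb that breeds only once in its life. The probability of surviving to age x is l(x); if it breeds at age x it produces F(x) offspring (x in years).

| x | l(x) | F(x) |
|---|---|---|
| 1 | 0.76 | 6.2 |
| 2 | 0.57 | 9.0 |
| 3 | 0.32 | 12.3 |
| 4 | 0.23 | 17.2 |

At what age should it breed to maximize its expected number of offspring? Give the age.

2

Expected offspring if breeding at age x = l(x) × F(x):
  age 1: 0.76 × 6.2 = 4.712
  age 2: 0.57 × 9.0 = 5.130
  age 3: 0.32 × 12.3 = 3.936
  age 4: 0.23 × 17.2 = 3.956
Maximum at age 2 (5.130).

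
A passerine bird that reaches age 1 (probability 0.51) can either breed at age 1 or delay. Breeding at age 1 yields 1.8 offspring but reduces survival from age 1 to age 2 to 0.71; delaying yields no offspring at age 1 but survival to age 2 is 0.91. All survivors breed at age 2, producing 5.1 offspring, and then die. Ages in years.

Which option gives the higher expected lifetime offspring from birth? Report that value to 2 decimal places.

2.76

breed at age 1: R₀ = 0.51 × (1.8 + 0.71 × 5.1) = 0.51 × 5.4210 = 2.7647
delay to age 2: R₀ = 0.51 × (0.91 × 5.1) = 0.51 × 4.6410 = 2.3669
Higher: breed at age 1 (2.7647).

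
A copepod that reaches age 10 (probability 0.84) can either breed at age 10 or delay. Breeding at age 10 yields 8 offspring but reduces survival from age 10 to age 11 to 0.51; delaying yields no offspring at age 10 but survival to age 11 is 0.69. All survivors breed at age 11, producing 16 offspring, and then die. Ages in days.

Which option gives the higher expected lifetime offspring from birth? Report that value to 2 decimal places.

breed at age 10: R₀ = 0.84 × (8 + 0.51 × 16) = 0.84 × 16.1600 = 13.5744
delay to age 11: R₀ = 0.84 × (0.69 × 16) = 0.84 × 11.0400 = 9.2736
Higher: breed at age 10 (13.5744).

13.57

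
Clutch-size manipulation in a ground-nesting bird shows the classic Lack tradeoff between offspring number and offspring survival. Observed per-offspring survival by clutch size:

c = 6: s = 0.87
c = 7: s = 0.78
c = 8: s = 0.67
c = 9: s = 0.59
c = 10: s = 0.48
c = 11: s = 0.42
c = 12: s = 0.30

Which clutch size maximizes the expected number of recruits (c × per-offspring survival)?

7

Expected recruits = c × s(c):
  c=6: 6 × 0.87 = 5.220
  c=7: 7 × 0.78 = 5.460
  c=8: 8 × 0.67 = 5.360
  c=9: 9 × 0.59 = 5.310
  c=10: 10 × 0.48 = 4.800
  c=11: 11 × 0.42 = 4.620
  c=12: 12 × 0.30 = 3.600
Maximum at c = 7 (5.460 recruits).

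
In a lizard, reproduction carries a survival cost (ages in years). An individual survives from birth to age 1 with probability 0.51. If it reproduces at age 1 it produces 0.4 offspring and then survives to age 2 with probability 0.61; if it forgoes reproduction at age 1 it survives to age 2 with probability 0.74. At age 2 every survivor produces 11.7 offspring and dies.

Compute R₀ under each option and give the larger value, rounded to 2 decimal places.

4.42

breed at age 1: R₀ = 0.51 × (0.4 + 0.61 × 11.7) = 0.51 × 7.5370 = 3.8439
delay to age 2: R₀ = 0.51 × (0.74 × 11.7) = 0.51 × 8.6580 = 4.4156
Higher: delay to age 2 (4.4156).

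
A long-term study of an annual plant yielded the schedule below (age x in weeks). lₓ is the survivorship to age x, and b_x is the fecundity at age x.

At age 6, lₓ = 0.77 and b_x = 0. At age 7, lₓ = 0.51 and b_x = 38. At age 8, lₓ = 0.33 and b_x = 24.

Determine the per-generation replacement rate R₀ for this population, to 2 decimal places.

R₀ = Σ lₓ b_x:
  age 6: 0.77 × 0 = 0.0000
  age 7: 0.51 × 38 = 19.3800
  age 8: 0.33 × 24 = 7.9200
R₀ = 0.0000 + 19.3800 + 7.9200 = 27.3000

27.30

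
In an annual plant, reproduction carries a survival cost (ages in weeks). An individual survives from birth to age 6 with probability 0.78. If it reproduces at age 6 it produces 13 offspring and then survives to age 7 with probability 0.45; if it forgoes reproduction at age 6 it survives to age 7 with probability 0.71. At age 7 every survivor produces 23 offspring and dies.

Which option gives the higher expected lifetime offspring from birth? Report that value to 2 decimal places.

breed at age 6: R₀ = 0.78 × (13 + 0.45 × 23) = 0.78 × 23.3500 = 18.2130
delay to age 7: R₀ = 0.78 × (0.71 × 23) = 0.78 × 16.3300 = 12.7374
Higher: breed at age 6 (18.2130).

18.21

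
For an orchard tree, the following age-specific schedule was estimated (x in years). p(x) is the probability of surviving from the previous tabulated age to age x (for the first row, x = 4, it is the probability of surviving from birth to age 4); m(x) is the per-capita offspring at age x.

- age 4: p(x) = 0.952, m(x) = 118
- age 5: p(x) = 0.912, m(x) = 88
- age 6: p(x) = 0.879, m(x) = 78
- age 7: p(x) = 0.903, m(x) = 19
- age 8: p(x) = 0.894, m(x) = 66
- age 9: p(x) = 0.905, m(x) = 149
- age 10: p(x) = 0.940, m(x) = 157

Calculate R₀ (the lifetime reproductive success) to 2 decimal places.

467.38

Survivorship from birth: l_x = p_4·p_5·…·p_x.
  l_4 = 0.95200
  l_5 = 0.86822
  l_6 = 0.76317
  l_7 = 0.68914
  l_8 = 0.61609
  l_9 = 0.55756
  l_10 = 0.52411
R₀ = Σ l_x m(x):
  age 4: 0.95200 × 118 = 112.3360
  age 5: 0.86822 × 88 = 76.4034
  age 6: 0.76317 × 78 = 59.5273
  age 7: 0.68914 × 19 = 13.0937
  age 8: 0.61609 × 66 = 40.6619
  age 9: 0.55756 × 149 = 83.0764
  age 10: 0.52411 × 157 = 82.2853
R₀ = 112.3360 + 76.4034 + 59.5273 + 13.0937 + 40.6619 + 83.0764 + 82.2853 = 467.3839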